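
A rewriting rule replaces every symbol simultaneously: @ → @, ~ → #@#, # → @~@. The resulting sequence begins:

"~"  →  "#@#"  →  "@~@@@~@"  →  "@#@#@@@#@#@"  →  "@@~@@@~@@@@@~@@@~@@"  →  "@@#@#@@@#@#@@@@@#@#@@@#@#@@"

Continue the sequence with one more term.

@@@~@@@~@@@@@~@@@~@@@@@@@~@@@~@@@@@~@@@~@@@

Applying the rule to each of the 27 symbols of @@#@#@@@#@#@@@@@#@#@@@#@#@@ gives the pieces @ @ @~@ @ @~@ @ @ @ @~@ @ @~@ @ @ @ @ @ @~@ @ @~@ @ @ @ @~@ @ @~@ @ @, which concatenate to the answer.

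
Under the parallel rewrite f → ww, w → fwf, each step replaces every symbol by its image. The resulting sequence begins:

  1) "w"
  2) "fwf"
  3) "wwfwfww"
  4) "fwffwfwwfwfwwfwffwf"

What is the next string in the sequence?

φ(fwffwfwwfwfwwfwffwf) expands symbol-by-symbol to ww fwf ww ww fwf ww fwf fwf ww fwf ww fwf fwf ww fwf ww ww fwf ww; joining the 19 pieces gives the next term.

wwfwfwwwwfwfwwfwffwfwwfwfwwfwffwfwwfwfwwwwfwfww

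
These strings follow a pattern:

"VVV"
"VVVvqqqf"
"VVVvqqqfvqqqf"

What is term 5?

VVVvqqqfvqqqfvqqqfvqqqf

Every step adds vqqqf to the end: s(k+1) = s(k)·vqqqf.
From VVVvqqqfvqqqf, 2 further steps: VVVvqqqfvqqqf → VVVvqqqfvqqqfvqqqf → (answer).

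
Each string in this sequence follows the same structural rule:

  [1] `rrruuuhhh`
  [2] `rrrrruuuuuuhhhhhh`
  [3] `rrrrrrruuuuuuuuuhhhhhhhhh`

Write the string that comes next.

Each string has the form r^{2n+1} u^{3n} h^{3n} (n = 1, 2, …).
At n = 4 the blocks have lengths 9, 12, 12.

rrrrrrrrruuuuuuuuuuuuhhhhhhhhhhhh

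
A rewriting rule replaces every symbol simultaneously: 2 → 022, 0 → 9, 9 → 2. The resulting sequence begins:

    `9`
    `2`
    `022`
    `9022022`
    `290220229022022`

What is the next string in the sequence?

Rewriting the 15 symbols of 290220229022022 one by one yields 022 2 9 022 022 9 022 022 2 9 022 022 9 022 022; concatenated:

022290220229022022290220229022022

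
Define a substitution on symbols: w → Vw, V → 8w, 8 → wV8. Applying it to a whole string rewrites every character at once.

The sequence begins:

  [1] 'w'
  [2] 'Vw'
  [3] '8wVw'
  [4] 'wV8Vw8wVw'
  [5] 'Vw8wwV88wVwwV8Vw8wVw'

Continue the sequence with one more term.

Replace each of the 20 characters of Vw8wwV88wVwwV8Vw8wVw in place — 8w Vw wV8 Vw Vw 8w wV8 wV8 Vw 8w Vw Vw 8w wV8 8w Vw wV8 Vw 8w Vw — and concatenate.

8wVwwV8VwVw8wwV8wV8Vw8wVwVw8wwV88wVwwV8Vw8wVw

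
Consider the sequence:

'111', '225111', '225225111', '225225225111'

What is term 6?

225225225225225111

The strings grow by a fixed prefix 225 each time.
From 225225225111, 2 further steps: 225225225111 → 225225225225111 → (answer).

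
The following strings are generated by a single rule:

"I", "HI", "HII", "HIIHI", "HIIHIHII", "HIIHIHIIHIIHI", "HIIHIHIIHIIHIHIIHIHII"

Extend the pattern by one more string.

Each term (from the third on) is the previous term followed by the one before it: term 3 = HI·I = HII.
The next term joins HIIHIHIIHIIHIHIIHIHII and HIIHIHIIHIIHI.

HIIHIHIIHIIHIHIIHIHIIHIIHIHIIHIIHI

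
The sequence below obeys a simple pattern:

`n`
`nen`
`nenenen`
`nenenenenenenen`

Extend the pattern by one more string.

Each string is two copies of the previous one joined by 'e'.
Doubling nenenenenenenen with 'e' between the halves:

nenenenenenenenenenenenenenenen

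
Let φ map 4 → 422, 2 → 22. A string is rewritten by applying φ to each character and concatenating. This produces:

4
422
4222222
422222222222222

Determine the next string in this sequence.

Replace each of the 15 characters of 422222222222222 in place — 422 22 22 22 22 22 22 22 22 22 22 22 22 22 22 — and concatenate.

4222222222222222222222222222222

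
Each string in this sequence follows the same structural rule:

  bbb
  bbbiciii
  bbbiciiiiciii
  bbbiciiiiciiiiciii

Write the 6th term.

bbbiciiiiciiiiciiiiciiiiciii

Every step adds iciii to the end: s(k+1) = s(k)·iciii.
From bbbiciiiiciiiiciii, 2 further steps: bbbiciiiiciiiiciii → bbbiciiiiciiiiciiiiciii → (answer).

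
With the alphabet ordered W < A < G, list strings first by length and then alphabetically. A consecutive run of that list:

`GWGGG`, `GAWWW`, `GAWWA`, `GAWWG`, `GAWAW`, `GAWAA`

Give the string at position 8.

Continuing the enumeration 2 steps past GAWAA: GAWAA → GAWAG → (answer).

GAWGW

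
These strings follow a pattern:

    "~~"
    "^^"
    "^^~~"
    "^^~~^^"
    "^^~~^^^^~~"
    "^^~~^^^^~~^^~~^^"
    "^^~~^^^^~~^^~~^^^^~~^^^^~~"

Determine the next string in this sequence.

From term 3 onward, concatenate the last term with the second-to-last: ^^·~~ = ^^~~, ^^~~·^^ = ^^~~^^, …
So term 8 is ^^~~^^^^~~^^~~^^^^~~^^^^~~·^^~~^^^^~~^^~~^^.

^^~~^^^^~~^^~~^^^^~~^^^^~~^^~~^^^^~~^^~~^^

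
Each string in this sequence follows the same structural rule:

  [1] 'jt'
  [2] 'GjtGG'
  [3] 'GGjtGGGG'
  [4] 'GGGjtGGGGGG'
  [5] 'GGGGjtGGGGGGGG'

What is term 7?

Each term wraps the previous one in G on the left and GG on the right.
From GGGGjtGGGGGGGG, 2 further steps: GGGGjtGGGGGGGG → GGGGGjtGGGGGGGGGG → (answer).

GGGGGGjtGGGGGGGGGGGG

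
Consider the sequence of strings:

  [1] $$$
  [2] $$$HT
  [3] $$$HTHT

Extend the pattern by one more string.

Every step adds HT to the end: s(k+1) = s(k)·HT.
Applying this once more to $$$HTHT:

$$$HTHTHT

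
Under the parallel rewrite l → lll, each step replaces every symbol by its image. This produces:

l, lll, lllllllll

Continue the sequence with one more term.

Rewriting each symbol of lllllllll: l→lll, l→lll, l→lll, l→lll, l→lll, l→lll, l→lll, l→lll, l→lll, which concatenates to lll lll lll lll lll lll lll lll lll.

lllllllllllllllllllllllllll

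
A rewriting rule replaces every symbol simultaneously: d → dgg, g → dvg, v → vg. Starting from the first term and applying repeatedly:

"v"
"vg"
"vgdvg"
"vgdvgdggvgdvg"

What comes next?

Rewriting the 13 symbols of vgdvgdggvgdvg one by one yields vg dvg dgg vg dvg dgg dvg dvg vg dvg dgg vg dvg; concatenated:

vgdvgdggvgdvgdggdvgdvgvgdvgdggvgdvg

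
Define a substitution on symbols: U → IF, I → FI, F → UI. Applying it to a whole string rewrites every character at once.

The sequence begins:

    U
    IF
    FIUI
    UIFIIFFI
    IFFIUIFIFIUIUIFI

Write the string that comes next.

Replace each of the 16 characters of IFFIUIFIFIUIUIFI in place — FI UI UI FI IF FI UI FI UI FI IF FI IF FI UI FI — and concatenate.

FIUIUIFIIFFIUIFIUIFIIFFIIFFIUIFI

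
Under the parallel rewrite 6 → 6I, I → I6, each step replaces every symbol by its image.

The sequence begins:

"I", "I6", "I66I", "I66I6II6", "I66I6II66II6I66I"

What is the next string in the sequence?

I66I6II66II6I66I6II6I66II66I6II6

φ(I66I6II66II6I66I) expands symbol-by-symbol to I6 6I 6I I6 6I I6 I6 6I 6I I6 I6 6I I6 6I 6I I6; joining the 16 pieces gives the next term.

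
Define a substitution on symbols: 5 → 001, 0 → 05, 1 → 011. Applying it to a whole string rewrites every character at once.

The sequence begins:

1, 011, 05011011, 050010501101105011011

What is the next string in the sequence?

050010505011050010501101105011011050010501101105011011

φ(050010501101105011011) expands symbol-by-symbol to 05 001 05 05 011 05 001 05 011 011 05 011 011 05 001 05 011 011 05 011 011; joining the 21 pieces gives the next term.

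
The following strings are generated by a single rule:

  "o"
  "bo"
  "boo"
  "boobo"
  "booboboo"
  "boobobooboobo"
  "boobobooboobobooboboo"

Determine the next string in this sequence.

This is a Fibonacci-style word recurrence s(k) = s(k−1)·s(k−2): e.g. bo·o = boo.
Continuing: boobobooboobobooboboo · boobobooboobo gives term 8.

booboboobooboboobobooboobobooboobo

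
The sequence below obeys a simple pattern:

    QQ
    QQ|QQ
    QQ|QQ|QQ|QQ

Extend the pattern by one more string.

s(k+1) = s(k)·|·s(k) — each term doubles the last with '|' between the halves.
So the next term is two copies of QQ|QQ|QQ|QQ with '|' between the halves.

QQ|QQ|QQ|QQ|QQ|QQ|QQ|QQ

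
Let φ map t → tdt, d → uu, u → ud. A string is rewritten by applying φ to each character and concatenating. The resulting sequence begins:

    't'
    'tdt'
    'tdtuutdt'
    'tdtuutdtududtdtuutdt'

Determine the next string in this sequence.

Replace each of the 20 characters of tdtuutdtududtdtuutdt in place — tdt uu tdt ud ud tdt uu tdt ud uu ud uu tdt uu tdt ud ud tdt uu tdt — and concatenate.

tdtuutdtududtdtuutdtuduuuduutdtuutdtududtdtuutdt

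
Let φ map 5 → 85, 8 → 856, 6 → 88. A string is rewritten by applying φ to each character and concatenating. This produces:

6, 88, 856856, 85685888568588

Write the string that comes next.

856858885685856856856858885685856856

φ(85685888568588) expands symbol-by-symbol to 856 85 88 856 85 856 856 856 85 88 856 85 856 856; joining the 14 pieces gives the next term.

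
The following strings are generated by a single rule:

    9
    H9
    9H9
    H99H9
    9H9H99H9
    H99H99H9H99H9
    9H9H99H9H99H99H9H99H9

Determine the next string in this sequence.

Each term (from the third on) is the two preceding terms concatenated in order: term 3 = 9·H9 = 9H9.
So term 8 is H99H99H9H99H9·9H9H99H9H99H99H9H99H9.

H99H99H9H99H99H9H99H9H99H99H9H99H9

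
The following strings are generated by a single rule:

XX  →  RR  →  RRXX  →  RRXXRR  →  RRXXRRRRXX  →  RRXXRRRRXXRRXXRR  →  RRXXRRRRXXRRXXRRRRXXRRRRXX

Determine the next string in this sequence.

RRXXRRRRXXRRXXRRRRXXRRRRXXRRXXRRRRXXRRXXRR

This is a Fibonacci-style word recurrence s(k) = s(k−1)·s(k−2): e.g. RR·XX = RRXX.
So term 8 is RRXXRRRRXXRRXXRRRRXXRRRRXX·RRXXRRRRXXRRXXRR.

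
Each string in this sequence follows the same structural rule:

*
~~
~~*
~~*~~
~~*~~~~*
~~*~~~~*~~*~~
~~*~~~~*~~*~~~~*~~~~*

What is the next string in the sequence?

From term 3 onward, concatenate the last term with the second-to-last: ~~·* = ~~*, ~~*·~~ = ~~*~~, …
The next term joins ~~*~~~~*~~*~~~~*~~~~* and ~~*~~~~*~~*~~.

~~*~~~~*~~*~~~~*~~~~*~~*~~~~*~~*~~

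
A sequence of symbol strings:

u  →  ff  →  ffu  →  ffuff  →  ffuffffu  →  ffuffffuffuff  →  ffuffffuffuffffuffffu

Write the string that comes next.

This is a Fibonacci-style word recurrence s(k) = s(k−1)·s(k−2): e.g. ff·u = ffu.
So term 8 is ffuffffuffuffffuffffu·ffuffffuffuff.

ffuffffuffuffffuffffuffuffffuffuff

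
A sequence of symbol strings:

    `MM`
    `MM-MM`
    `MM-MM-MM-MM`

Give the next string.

Each string is two copies of the previous one joined by '-'.
So the next term is two copies of MM-MM-MM-MM with '-' between the halves.

MM-MM-MM-MM-MM-MM-MM-MM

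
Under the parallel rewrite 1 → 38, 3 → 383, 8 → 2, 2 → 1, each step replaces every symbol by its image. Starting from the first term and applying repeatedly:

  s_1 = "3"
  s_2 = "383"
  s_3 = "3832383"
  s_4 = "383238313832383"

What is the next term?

Rewriting the 15 symbols of 383238313832383 one by one yields 383 2 383 1 383 2 383 38 383 2 383 1 383 2 383; concatenated:

38323831383238338383238313832383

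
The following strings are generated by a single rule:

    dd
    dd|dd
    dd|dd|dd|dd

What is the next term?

dd|dd|dd|dd|dd|dd|dd|dd

Each string is two copies of the previous one joined by '|'.
So the next term is two copies of dd|dd|dd|dd with '|' between the halves.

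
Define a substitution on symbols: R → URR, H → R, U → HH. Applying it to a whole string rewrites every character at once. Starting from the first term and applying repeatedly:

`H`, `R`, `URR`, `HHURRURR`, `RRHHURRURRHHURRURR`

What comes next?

φ(RRHHURRURRHHURRURR) expands symbol-by-symbol to URR URR R R HH URR URR HH URR URR R R HH URR URR HH URR URR; joining the 18 pieces gives the next term.

URRURRRRHHURRURRHHURRURRRRHHURRURRHHURRURR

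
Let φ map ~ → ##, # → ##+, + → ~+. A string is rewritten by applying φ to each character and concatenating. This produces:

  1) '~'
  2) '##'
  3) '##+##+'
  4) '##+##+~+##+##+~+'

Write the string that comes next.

##+##+~+##+##+~+##~+##+##+~+##+##+~+##~+

Replace each of the 16 characters of ##+##+~+##+##+~+ in place — ##+ ##+ ~+ ##+ ##+ ~+ ## ~+ ##+ ##+ ~+ ##+ ##+ ~+ ## ~+ — and concatenate.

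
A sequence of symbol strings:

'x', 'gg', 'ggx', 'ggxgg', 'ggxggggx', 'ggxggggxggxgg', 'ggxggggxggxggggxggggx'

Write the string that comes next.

Each term (from the third on) is the previous term followed by the one before it: term 3 = gg·x = ggx.
Continuing: ggxggggxggxggggxggggx · ggxggggxggxgg gives term 8.

ggxggggxggxggggxggggxggxggggxggxgg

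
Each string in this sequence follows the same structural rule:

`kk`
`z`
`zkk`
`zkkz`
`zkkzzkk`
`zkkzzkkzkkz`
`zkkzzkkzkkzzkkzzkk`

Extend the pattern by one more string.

From term 3 onward, concatenate the last term with the second-to-last: z·kk = zkk, zkk·z = zkkz, …
Continuing: zkkzzkkzkkzzkkzzkk · zkkzzkkzkkz gives term 8.

zkkzzkkzkkzzkkzzkkzkkzzkkzkkz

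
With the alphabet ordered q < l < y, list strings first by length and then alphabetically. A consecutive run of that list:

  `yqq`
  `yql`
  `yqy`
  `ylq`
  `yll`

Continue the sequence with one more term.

yly

Find the rightmost character of yll below y, bump it to the next letter, and reset everything to its right to q.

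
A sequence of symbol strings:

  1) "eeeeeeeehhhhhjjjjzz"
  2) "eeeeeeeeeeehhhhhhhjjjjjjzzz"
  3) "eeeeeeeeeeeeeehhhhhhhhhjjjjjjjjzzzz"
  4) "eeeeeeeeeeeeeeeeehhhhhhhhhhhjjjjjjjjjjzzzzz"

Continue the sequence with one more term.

The n-th term is 3n+2 e's then 2n+1 h's then 2n j's then n z's, where the shown terms are n = 2, 3, 4, 5.
At n = 6 the blocks have lengths 20, 13, 12, 6.

eeeeeeeeeeeeeeeeeeeehhhhhhhhhhhhhjjjjjjjjjjjjzzzzzz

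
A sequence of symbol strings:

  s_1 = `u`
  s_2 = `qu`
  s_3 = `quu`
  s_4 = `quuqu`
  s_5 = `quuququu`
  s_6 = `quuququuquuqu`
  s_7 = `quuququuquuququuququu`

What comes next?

From term 3 onward, concatenate the last term with the second-to-last: qu·u = quu, quu·qu = quuqu, …
So term 8 is quuququuquuququuququu·quuququuquuqu.

quuququuquuququuququuquuququuquuqu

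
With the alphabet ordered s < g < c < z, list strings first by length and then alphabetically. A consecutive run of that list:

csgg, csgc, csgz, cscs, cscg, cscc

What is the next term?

cscz

Find the rightmost character of cscc below z, bump it to the next letter, and reset everything to its right to s.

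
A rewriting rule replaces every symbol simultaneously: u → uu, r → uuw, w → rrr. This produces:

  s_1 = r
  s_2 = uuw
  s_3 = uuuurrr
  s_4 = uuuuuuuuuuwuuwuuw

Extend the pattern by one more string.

Replace each of the 17 characters of uuuuuuuuuuwuuwuuw in place — uu uu uu uu uu uu uu uu uu uu rrr uu uu rrr uu uu rrr — and concatenate.

uuuuuuuuuuuuuuuuuuuurrruuuurrruuuurrr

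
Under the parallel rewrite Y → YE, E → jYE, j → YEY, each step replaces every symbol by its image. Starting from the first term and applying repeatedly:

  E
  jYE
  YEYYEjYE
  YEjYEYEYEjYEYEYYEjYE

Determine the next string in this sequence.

φ(YEjYEYEYEjYEYEYYEjYE) expands symbol-by-symbol to YE jYE YEY YE jYE YE jYE YE jYE YEY YE jYE YE jYE YE YE jYE YEY YE jYE; joining the 20 pieces gives the next term.

YEjYEYEYYEjYEYEjYEYEjYEYEYYEjYEYEjYEYEYEjYEYEYYEjYE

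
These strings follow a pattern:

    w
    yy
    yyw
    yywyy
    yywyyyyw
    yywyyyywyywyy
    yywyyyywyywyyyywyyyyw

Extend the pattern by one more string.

yywyyyywyywyyyywyyyywyywyyyywyywyy

From term 3 onward, concatenate the last term with the second-to-last: yy·w = yyw, yyw·yy = yywyy, …
Continuing: yywyyyywyywyyyywyyyyw · yywyyyywyywyy gives term 8.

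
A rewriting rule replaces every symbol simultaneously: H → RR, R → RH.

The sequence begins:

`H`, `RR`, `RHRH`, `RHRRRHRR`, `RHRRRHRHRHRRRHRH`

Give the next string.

Applying the rule to each of the 16 symbols of RHRRRHRHRHRRRHRH gives the pieces RH RR RH RH RH RR RH RR RH RR RH RH RH RR RH RR, which concatenate to the answer.

RHRRRHRHRHRRRHRRRHRRRHRHRHRRRHRR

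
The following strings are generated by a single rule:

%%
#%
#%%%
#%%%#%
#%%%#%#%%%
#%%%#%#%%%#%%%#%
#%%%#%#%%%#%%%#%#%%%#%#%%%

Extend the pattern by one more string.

From term 3 onward, concatenate the last term with the second-to-last: #%·%% = #%%%, #%%%·#% = #%%%#%, …
Continuing: #%%%#%#%%%#%%%#%#%%%#%#%%% · #%%%#%#%%%#%%%#% gives term 8.

#%%%#%#%%%#%%%#%#%%%#%#%%%#%%%#%#%%%#%%%#%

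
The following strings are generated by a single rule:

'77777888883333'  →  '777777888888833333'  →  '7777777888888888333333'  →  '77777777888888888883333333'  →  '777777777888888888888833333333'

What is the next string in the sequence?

7777777777888888888888888333333333

Each string has the form 7^{n+2} 8^{2n-1} 3^{n+1}, where the shown terms are n = 3, 4, 5, 6, 7.
For the next term, n = 8, so the run lengths are 10, 15, 9.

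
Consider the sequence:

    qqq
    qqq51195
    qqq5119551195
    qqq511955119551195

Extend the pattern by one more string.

Every step adds 51195 to the end: s(k+1) = s(k)·51195.
One more step from qqq511955119551195 gives the answer.

qqq51195511955119551195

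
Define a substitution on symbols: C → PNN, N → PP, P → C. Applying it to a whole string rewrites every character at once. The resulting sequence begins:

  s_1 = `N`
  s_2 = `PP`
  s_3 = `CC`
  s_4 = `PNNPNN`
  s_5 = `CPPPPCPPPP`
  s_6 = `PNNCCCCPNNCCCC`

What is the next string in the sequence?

Applying the rule to each of the 14 symbols of PNNCCCCPNNCCCC gives the pieces C PP PP PNN PNN PNN PNN C PP PP PNN PNN PNN PNN, which concatenate to the answer.

CPPPPPNNPNNPNNPNNCPPPPPNNPNNPNNPNN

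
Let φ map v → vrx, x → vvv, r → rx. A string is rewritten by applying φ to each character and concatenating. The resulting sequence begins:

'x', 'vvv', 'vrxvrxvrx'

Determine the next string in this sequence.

Rewriting each symbol of vrxvrxvrx: v→vrx, r→rx, x→vvv, v→vrx, r→rx, x→vvv, v→vrx, r→rx, x→vvv, which concatenates to vrx rx vvv vrx rx vvv vrx rx vvv.

vrxrxvvvvrxrxvvvvrxrxvvv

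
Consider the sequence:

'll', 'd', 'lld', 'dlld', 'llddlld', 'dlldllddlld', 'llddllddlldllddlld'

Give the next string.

This is a Fibonacci-style word recurrence s(k) = s(k−2)·s(k−1): e.g. ll·d = lld.
Continuing: dlldllddlld · llddllddlldllddlld gives term 8.

dlldllddlldllddllddlldllddlld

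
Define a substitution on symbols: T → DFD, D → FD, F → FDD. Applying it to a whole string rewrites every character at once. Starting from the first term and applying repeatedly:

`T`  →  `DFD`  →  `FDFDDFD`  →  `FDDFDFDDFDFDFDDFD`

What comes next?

FDDFDFDFDDFDFDDFDFDFDDFDFDDFDFDDFDFDFDDFD

φ(FDDFDFDDFDFDFDDFD) expands symbol-by-symbol to FDD FD FD FDD FD FDD FD FD FDD FD FDD FD FDD FD FD FDD FD; joining the 17 pieces gives the next term.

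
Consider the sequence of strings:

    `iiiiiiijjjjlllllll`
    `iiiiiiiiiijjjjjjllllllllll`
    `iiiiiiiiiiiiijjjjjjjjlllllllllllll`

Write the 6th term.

Term n consists of 3n-2 i's, followed by 2n-2 j's, followed by 3n-2 l's, where the shown terms are n = 3, 4, 5.
For term 6, n = 8, so the run lengths are 22, 14, 22.

iiiiiiiiiiiiiiiiiiiiiijjjjjjjjjjjjjjllllllllllllllllllllll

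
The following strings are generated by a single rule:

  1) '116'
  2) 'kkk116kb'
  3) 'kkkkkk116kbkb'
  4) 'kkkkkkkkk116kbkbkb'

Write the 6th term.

s(k+1) = kkk·s(k)·kb, so each term gains kkk as a prefix and kb as a suffix.
From kkkkkkkkk116kbkbkb, 2 further steps: kkkkkkkkk116kbkbkb → kkkkkkkkkkkk116kbkbkbkb → (answer).

kkkkkkkkkkkkkkk116kbkbkbkbkb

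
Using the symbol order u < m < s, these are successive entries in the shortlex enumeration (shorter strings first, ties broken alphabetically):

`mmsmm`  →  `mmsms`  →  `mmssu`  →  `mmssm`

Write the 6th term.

msuuu

Advancing 2 positions from mmssm through mmssm → mmsss reaches term 6.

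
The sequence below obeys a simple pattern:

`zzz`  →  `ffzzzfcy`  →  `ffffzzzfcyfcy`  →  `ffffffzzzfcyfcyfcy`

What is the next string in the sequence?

ffffffffzzzfcyfcyfcyfcy

Every step adds ff to the front and fcy to the end of the previous string.
One more step from ffffffzzzfcyfcyfcy gives the answer.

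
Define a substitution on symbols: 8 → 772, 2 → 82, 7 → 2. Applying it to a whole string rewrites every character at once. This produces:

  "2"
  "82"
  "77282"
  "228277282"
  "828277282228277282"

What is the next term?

Replace each of the 18 characters of 828277282228277282 in place — 772 82 772 82 2 2 82 772 82 82 82 772 82 2 2 82 772 82 — and concatenate.

7728277282228277282828277282228277282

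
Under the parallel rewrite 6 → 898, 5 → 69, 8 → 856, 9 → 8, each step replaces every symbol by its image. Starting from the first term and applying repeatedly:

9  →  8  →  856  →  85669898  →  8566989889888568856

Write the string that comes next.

Rewriting the 19 symbols of 8566989889888568856 one by one yields 856 69 898 898 8 856 8 856 856 8 856 856 856 69 898 856 856 69 898; concatenated:

856698988988856885685688568568566989885685669898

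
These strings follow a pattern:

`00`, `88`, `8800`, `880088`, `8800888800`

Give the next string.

8800888800880088

Each term (from the third on) is the previous term followed by the one before it: term 3 = 88·00 = 8800.
Continuing: 8800888800 · 880088 gives term 6.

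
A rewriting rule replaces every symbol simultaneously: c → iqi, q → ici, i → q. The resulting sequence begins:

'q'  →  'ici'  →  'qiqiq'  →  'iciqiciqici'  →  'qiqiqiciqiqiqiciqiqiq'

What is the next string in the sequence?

iciqiciqiciqiqiqiciqiciqiciqiqiqiciqiciqici

Replace each of the 21 characters of qiqiqiciqiqiqiciqiqiq in place — ici q ici q ici q iqi q ici q ici q ici q iqi q ici q ici q ici — and concatenate.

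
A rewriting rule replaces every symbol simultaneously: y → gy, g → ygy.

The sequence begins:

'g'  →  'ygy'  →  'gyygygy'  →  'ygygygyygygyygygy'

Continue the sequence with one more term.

Replace each of the 17 characters of ygygygyygygyygygy in place — gy ygy gy ygy gy ygy gy gy ygy gy ygy gy gy ygy gy ygy gy — and concatenate.

gyygygyygygyygygygyygygyygygygyygygyygygy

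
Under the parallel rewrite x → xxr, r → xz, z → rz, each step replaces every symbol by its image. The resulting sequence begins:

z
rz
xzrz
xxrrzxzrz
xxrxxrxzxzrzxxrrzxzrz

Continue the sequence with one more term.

Rewriting the 21 symbols of xxrxxrxzxzrzxxrrzxzrz one by one yields xxr xxr xz xxr xxr xz xxr rz xxr rz xz rz xxr xxr xz xz rz xxr rz xz rz; concatenated:

xxrxxrxzxxrxxrxzxxrrzxxrrzxzrzxxrxxrxzxzrzxxrrzxzrz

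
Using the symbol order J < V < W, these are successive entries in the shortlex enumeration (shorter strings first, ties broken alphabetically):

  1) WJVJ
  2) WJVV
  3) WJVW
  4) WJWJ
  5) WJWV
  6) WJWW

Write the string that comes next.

Treat WJWW as a base-3 numeral over the given alphabet and add one, carrying through any trailing W's.

WVJJ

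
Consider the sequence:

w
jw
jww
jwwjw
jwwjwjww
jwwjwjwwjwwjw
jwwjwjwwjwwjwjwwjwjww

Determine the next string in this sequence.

jwwjwjwwjwwjwjwwjwjwwjwwjwjwwjwwjw

Each term (from the third on) is the previous term followed by the one before it: term 3 = jw·w = jww.
Continuing: jwwjwjwwjwwjwjwwjwjww · jwwjwjwwjwwjw gives term 8.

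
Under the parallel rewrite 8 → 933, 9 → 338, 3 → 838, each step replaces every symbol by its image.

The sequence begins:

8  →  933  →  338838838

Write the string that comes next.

Expanding 338838838: 3→838, 3→838, 8→933, 8→933, 3→838, 8→933, 8→933, 3→838, 8→933. Concatenated: 838 838 933 933 838 933 933 838 933.

838838933933838933933838933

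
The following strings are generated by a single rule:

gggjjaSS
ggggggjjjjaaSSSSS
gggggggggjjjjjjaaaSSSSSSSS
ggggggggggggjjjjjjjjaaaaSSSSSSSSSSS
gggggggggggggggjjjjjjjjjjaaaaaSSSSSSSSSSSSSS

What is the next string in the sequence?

ggggggggggggggggggjjjjjjjjjjjjaaaaaaSSSSSSSSSSSSSSSSS

Term n consists of 3n g's, followed by 2n j's, followed by n a's, followed by 3n-1 S's (n = 1, 2, …).
At n = 6 the blocks have lengths 18, 12, 6, 17.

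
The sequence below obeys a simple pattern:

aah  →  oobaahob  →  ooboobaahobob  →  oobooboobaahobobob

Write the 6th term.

oobooboobooboobaahobobobobob

Each term wraps the previous one in oob on the left and ob on the right.
From oobooboobaahobobob, 2 further steps: oobooboobaahobobob → ooboobooboobaahobobobob → (answer).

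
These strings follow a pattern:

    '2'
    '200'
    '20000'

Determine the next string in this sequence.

Every step adds 00 to the end: s(k+1) = s(k)·00.
Applying this once more to 20000:

2000000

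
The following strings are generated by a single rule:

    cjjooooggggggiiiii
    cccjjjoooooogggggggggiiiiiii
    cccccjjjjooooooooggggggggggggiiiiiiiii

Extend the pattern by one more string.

The n-th term is 2n-1 c's then n+1 j's then 2n+2 o's then 3n+3 g's then 2n+3 i's (n = 1, 2, …).
For the next term, n = 4, so the run lengths are 7, 5, 10, 15, 11.

cccccccjjjjjoooooooooogggggggggggggggiiiiiiiiiii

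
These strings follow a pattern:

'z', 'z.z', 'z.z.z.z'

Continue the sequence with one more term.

s(k+1) = s(k)·.·s(k) — each term doubles the last with '.' between the halves.
One more doubling of z.z.z.z gives the answer.

z.z.z.z.z.z.z.z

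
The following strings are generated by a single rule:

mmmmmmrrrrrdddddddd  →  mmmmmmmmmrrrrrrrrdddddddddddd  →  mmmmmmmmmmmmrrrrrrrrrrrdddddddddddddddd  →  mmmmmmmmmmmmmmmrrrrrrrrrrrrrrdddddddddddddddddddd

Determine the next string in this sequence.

mmmmmmmmmmmmmmmmmmrrrrrrrrrrrrrrrrrdddddddddddddddddddddddd

The n-th term is 3n m's then 3n-1 r's then 4n d's, where the shown terms are n = 2, 3, 4, 5.
At n = 6 the blocks have lengths 18, 17, 24.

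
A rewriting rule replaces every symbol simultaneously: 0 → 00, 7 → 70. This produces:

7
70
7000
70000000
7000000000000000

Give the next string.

70000000000000000000000000000000

φ(7000000000000000) expands symbol-by-symbol to 70 00 00 00 00 00 00 00 00 00 00 00 00 00 00 00; joining the 16 pieces gives the next term.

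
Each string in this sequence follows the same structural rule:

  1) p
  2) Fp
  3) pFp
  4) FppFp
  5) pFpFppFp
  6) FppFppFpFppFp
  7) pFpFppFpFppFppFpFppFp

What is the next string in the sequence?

This is a Fibonacci-style word recurrence s(k) = s(k−2)·s(k−1): e.g. p·Fp = pFp.
The next term joins FppFppFpFppFp and pFpFppFpFppFppFpFppFp.

FppFppFpFppFppFpFppFpFppFppFpFppFp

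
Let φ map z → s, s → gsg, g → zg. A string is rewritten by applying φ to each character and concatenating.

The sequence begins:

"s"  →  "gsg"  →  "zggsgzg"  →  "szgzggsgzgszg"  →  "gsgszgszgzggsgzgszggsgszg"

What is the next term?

zggsgzggsgszggsgszgszgzggsgzgszggsgszgzggsgzggsgszg

Replace each of the 25 characters of gsgszgszgzggsgzgszggsgszg in place — zg gsg zg gsg s zg gsg s zg s zg zg gsg zg s zg gsg s zg zg gsg zg gsg s zg — and concatenate.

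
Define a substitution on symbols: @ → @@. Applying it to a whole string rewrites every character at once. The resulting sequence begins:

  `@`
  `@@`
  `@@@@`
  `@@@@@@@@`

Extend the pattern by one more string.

@@@@@@@@@@@@@@@@

Apply φ to @@@@@@@@ symbol by symbol: @→@@, @→@@, @→@@, @→@@, @→@@, @→@@, @→@@, @→@@; joined: @@ @@ @@ @@ @@ @@ @@ @@.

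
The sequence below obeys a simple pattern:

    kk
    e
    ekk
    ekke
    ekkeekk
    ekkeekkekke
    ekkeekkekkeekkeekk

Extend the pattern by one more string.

From term 3 onward, concatenate the last term with the second-to-last: e·kk = ekk, ekk·e = ekke, …
So term 8 is ekkeekkekkeekkeekk·ekkeekkekke.

ekkeekkekkeekkeekkekkeekkekke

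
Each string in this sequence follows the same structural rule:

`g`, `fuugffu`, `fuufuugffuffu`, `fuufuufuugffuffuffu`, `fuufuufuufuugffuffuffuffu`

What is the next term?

s(k+1) = fuu·s(k)·ffu, so each term gains fuu as a prefix and ffu as a suffix.
One more step from fuufuufuufuugffuffuffuffu gives the answer.

fuufuufuufuufuugffuffuffuffuffu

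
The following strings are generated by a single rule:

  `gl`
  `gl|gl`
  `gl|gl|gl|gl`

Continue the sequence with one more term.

gl|gl|gl|gl|gl|gl|gl|gl

s(k+1) = s(k)·|·s(k) — each term doubles the last with '|' between the halves.
One more doubling of gl|gl|gl|gl gives the answer.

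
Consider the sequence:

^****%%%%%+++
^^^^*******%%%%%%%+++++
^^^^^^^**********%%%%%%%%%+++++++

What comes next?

^^^^^^^^^^*************%%%%%%%%%%%+++++++++

The n-th term is 3n-2 ^'s then 3n+1 *'s then 2n+3 %'s then 2n+1 +'s (n = 1, 2, …).
Setting n = 4 gives 10, 13, 11, 9 characters in each block.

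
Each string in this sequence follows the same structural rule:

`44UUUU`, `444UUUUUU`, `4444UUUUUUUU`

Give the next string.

44444UUUUUUUUUU

Term n consists of n 4's, followed by 2n U's, where the shown terms are n = 2, 3, 4.
For the next term, n = 5, so the run lengths are 5, 10.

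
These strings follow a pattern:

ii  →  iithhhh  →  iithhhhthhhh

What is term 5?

The strings grow by a fixed suffix thhhh each time.
From iithhhhthhhh, 2 further steps: iithhhhthhhh → iithhhhthhhhthhhh → (answer).

iithhhhthhhhthhhhthhhh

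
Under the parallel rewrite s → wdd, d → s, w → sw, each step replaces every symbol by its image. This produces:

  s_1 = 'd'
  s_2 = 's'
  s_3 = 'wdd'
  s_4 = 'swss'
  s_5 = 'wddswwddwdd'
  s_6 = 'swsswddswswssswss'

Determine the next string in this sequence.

wddswwddwddswsswddswwddswwddwddwddswwddwdd

φ(swsswddswswssswss) expands symbol-by-symbol to wdd sw wdd wdd sw s s wdd sw wdd sw wdd wdd wdd sw wdd wdd; joining the 17 pieces gives the next term.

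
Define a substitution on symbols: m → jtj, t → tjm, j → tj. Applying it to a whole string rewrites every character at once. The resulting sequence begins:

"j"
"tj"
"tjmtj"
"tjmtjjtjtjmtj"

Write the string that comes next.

Rewriting the 13 symbols of tjmtjjtjtjmtj one by one yields tjm tj jtj tjm tj tj tjm tj tjm tj jtj tjm tj; concatenated:

tjmtjjtjtjmtjtjtjmtjtjmtjjtjtjmtj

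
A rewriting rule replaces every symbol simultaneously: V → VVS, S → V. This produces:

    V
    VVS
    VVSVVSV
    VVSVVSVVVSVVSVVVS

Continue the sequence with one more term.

Rewriting the 17 symbols of VVSVVSVVVSVVSVVVS one by one yields VVS VVS V VVS VVS V VVS VVS VVS V VVS VVS V VVS VVS VVS V; concatenated:

VVSVVSVVVSVVSVVVSVVSVVSVVVSVVSVVVSVVSVVSV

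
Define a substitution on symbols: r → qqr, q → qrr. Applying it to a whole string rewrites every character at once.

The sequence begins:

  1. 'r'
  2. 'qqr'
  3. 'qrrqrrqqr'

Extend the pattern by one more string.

qrrqqrqqrqrrqqrqqrqrrqrrqqr

Apply φ to qrrqrrqqr symbol by symbol: q→qrr, r→qqr, r→qqr, q→qrr, r→qqr, r→qqr, q→qrr, q→qrr, r→qqr; joined: qrr qqr qqr qrr qqr qqr qrr qrr qqr.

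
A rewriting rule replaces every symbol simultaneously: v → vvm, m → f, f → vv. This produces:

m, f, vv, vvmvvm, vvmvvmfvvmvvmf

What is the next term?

vvmvvmfvvmvvmfvvvvmvvmfvvmvvmfvv

φ(vvmvvmfvvmvvmf) expands symbol-by-symbol to vvm vvm f vvm vvm f vv vvm vvm f vvm vvm f vv; joining the 14 pieces gives the next term.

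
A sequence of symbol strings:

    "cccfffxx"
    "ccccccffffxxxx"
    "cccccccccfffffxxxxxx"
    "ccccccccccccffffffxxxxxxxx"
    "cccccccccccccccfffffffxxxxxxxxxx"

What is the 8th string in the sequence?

Each string has the form c^{3n} f^{n+2} x^{2n} (n = 1, 2, …).
Setting n = 8 gives 24, 10, 16 characters in each block.

ccccccccccccccccccccccccffffffffffxxxxxxxxxxxxxxxx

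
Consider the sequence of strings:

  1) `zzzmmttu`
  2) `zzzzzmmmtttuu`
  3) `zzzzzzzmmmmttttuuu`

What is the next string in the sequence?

Term n consists of 2n+1 z's, followed by n+1 m's, followed by n+1 t's, followed by n u's (n = 1, 2, …).
For the next term, n = 4, so the run lengths are 9, 5, 5, 4.

zzzzzzzzzmmmmmtttttuuuu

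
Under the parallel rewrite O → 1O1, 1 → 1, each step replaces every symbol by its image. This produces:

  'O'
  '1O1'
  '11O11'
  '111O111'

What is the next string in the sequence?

1111O1111

Apply φ to 111O111 symbol by symbol: 1→1, 1→1, 1→1, O→1O1, 1→1, 1→1, 1→1; joined: 1 1 1 1O1 1 1 1.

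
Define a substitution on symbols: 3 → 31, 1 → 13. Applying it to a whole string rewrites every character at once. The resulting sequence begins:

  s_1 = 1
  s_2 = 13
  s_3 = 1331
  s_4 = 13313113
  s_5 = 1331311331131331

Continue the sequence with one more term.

Rewriting the 16 symbols of 1331311331131331 one by one yields 13 31 31 13 31 13 13 31 31 13 13 31 13 31 31 13; concatenated:

13313113311313313113133113313113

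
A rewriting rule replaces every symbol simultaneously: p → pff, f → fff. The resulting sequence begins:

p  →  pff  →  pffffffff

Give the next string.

Rewriting each symbol of pffffffff: p→pff, f→fff, f→fff, f→fff, f→fff, f→fff, f→fff, f→fff, f→fff, which concatenates to pff fff fff fff fff fff fff fff fff.

pffffffffffffffffffffffffff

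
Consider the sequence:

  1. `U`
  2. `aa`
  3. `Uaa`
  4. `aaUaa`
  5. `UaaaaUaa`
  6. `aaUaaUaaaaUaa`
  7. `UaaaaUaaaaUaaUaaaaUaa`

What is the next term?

From term 3 onward, concatenate the second-to-last term with the last: U·aa = Uaa, aa·Uaa = aaUaa, …
Continuing: aaUaaUaaaaUaa · UaaaaUaaaaUaaUaaaaUaa gives term 8.

aaUaaUaaaaUaaUaaaaUaaaaUaaUaaaaUaa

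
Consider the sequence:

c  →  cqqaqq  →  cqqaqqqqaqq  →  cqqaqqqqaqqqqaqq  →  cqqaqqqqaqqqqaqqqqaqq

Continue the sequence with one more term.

cqqaqqqqaqqqqaqqqqaqqqqaqq

The strings grow by a fixed suffix qqaqq each time.
One more step from cqqaqqqqaqqqqaqqqqaqq gives the answer.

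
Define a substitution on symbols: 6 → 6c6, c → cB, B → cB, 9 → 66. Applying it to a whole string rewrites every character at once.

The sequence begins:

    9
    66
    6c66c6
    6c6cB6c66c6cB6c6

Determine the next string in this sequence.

Rewriting the 16 symbols of 6c6cB6c66c6cB6c6 one by one yields 6c6 cB 6c6 cB cB 6c6 cB 6c6 6c6 cB 6c6 cB cB 6c6 cB 6c6; concatenated:

6c6cB6c6cBcB6c6cB6c66c6cB6c6cBcB6c6cB6c6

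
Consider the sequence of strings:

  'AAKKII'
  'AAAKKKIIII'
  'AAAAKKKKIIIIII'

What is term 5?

Each string has the form A^{n+1} K^{n+1} I^{2n} (n = 1, 2, …).
At n = 5 the blocks have lengths 6, 6, 10.

AAAAAAKKKKKKIIIIIIIIII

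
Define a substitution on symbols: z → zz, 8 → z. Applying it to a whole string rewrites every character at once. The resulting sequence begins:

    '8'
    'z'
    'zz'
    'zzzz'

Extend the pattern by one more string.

zzzzzzzz

Expanding zzzz: z→zz, z→zz, z→zz, z→zz. Concatenated: zz zz zz zz.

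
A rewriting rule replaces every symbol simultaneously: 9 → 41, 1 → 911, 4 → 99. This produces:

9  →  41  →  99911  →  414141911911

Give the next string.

Expanding 414141911911: 4→99, 1→911, 4→99, 1→911, 4→99, 1→911, 9→41, 1→911, 1→911, 9→41, 1→911, 1→911. Concatenated: 99 911 99 911 99 911 41 911 911 41 911 911.

9991199911999114191191141911911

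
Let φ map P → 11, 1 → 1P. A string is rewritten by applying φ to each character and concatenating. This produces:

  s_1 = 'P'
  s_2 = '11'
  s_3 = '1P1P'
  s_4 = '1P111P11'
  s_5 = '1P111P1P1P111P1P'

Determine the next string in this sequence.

Rewriting the 16 symbols of 1P111P1P1P111P1P one by one yields 1P 11 1P 1P 1P 11 1P 11 1P 11 1P 1P 1P 11 1P 11; concatenated:

1P111P1P1P111P111P111P1P1P111P11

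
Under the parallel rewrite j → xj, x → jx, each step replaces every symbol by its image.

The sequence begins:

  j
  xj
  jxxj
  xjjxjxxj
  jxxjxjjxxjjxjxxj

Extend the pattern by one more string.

xjjxjxxjjxxjxjjxjxxjxjjxxjjxjxxj

Applying the rule to each of the 16 symbols of jxxjxjjxxjjxjxxj gives the pieces xj jx jx xj jx xj xj jx jx xj xj jx xj jx jx xj, which concatenate to the answer.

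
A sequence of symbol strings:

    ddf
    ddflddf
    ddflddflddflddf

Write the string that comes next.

Every step duplicates the string with 'l' between the halves.
One more doubling of ddflddflddflddf gives the answer.

ddflddflddflddflddflddflddflddf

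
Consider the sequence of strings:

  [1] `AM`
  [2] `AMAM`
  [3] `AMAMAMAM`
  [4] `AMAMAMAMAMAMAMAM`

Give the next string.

AMAMAMAMAMAMAMAMAMAMAMAMAMAMAMAM

Every step duplicates the string.
One more doubling of AMAMAMAMAMAMAMAM gives the answer.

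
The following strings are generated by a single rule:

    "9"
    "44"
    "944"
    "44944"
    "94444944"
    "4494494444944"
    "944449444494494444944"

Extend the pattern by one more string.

This is a Fibonacci-style word recurrence s(k) = s(k−2)·s(k−1): e.g. 9·44 = 944.
The next term joins 4494494444944 and 944449444494494444944.

4494494444944944449444494494444944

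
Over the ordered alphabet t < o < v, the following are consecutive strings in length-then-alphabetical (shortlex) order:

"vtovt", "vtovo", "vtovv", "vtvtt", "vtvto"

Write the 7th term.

Stepping forward 2 times from vtvto: vtvto → vtvtv, then the target.

vtvot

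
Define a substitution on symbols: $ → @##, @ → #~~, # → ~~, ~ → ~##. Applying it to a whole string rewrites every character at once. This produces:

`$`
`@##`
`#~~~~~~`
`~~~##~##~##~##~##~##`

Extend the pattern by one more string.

Applying the rule to each of the 20 symbols of ~~~##~##~##~##~##~## gives the pieces ~## ~## ~## ~~ ~~ ~## ~~ ~~ ~## ~~ ~~ ~## ~~ ~~ ~## ~~ ~~ ~## ~~ ~~, which concatenate to the answer.

~##~##~##~~~~~##~~~~~##~~~~~##~~~~~##~~~~~##~~~~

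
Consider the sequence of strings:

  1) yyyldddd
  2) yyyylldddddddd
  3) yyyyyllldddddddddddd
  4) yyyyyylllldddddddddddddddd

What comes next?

Reading off run lengths: y runs 3, 4, 5, 6; l runs 1, 2, 3, 4; d runs 4, 8, 12, 16 — each is linear in n (n = 1, 2, …).
At n = 5 the blocks have lengths 7, 5, 20.

yyyyyyyllllldddddddddddddddddddd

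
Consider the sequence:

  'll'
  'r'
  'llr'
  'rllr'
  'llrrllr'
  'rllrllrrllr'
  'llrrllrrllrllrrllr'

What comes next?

Each term (from the third on) is the two preceding terms concatenated in order: term 3 = ll·r = llr.
So term 8 is rllrllrrllr·llrrllrrllrllrrllr.

rllrllrrllrllrrllrrllrllrrllr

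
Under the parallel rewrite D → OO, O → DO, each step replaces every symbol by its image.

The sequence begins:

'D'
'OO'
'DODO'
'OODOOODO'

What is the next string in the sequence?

Rewriting each symbol of OODOOODO: O→DO, O→DO, D→OO, O→DO, O→DO, O→DO, D→OO, O→DO, which concatenates to DO DO OO DO DO DO OO DO.

DODOOODODODOOODO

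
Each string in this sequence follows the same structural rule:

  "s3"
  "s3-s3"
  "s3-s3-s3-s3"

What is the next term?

s3-s3-s3-s3-s3-s3-s3-s3

Every step duplicates the string with '-' between the halves.
One more doubling of s3-s3-s3-s3 gives the answer.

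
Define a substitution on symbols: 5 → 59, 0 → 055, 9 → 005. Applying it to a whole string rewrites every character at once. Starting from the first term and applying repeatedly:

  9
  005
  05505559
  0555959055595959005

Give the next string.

Rewriting the 19 symbols of 0555959055595959005 one by one yields 055 59 59 59 005 59 005 055 59 59 59 005 59 005 59 005 055 055 59; concatenated:

05559595900559005055595959005590055900505505559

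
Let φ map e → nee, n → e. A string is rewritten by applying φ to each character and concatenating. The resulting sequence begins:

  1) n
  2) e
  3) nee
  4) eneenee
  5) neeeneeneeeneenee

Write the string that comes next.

φ(neeeneeneeeneenee) expands symbol-by-symbol to e nee nee nee e nee nee e nee nee nee e nee nee e nee nee; joining the 17 pieces gives the next term.

eneeneeneeeneeneeeneeneeneeeneeneeeneenee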